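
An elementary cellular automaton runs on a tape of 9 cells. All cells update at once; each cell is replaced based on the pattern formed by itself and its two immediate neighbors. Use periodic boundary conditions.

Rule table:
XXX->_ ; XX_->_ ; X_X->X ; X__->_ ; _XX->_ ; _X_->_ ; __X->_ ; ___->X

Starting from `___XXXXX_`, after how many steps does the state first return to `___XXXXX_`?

2

step 1: XX_______
step 2: ___XXXXX_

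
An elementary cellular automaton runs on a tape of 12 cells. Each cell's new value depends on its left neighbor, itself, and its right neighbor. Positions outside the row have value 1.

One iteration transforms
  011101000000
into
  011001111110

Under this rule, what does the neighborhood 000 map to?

1

At position 7 the neighborhood is 000; the next row has 1 there.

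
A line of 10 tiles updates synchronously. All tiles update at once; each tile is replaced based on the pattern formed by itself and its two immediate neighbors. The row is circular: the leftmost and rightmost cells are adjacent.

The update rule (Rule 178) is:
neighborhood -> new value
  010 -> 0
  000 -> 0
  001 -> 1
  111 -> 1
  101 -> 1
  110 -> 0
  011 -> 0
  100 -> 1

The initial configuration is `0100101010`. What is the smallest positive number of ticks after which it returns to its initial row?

1011010101
0100101010

2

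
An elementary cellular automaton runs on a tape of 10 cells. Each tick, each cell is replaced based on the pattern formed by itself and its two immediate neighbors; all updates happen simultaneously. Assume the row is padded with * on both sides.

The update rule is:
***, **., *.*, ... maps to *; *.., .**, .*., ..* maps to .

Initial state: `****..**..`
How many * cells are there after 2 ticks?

5

****...*..
****.*....
count of *: 5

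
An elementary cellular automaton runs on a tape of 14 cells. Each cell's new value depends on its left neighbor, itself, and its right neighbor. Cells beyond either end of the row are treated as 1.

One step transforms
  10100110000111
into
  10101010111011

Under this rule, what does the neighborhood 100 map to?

0

At position 3 the neighborhood is 100; the next row has 0 there.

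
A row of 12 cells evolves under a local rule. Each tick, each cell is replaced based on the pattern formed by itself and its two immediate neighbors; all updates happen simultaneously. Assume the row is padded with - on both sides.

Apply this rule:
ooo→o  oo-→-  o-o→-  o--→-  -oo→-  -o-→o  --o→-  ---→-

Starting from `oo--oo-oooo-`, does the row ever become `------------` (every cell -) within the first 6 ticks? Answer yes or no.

--------oo--
------------
all cells are - at tick 2

yes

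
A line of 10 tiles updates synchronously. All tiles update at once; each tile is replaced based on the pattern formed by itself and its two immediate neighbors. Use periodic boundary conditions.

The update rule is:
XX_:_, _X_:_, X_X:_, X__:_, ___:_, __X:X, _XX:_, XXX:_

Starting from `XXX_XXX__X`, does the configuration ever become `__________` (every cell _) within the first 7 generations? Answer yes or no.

________X_
_______X__
______X___
_____X____
____X_____
___X______
__X_______
generation 7 is __X_______, still not uniform _

no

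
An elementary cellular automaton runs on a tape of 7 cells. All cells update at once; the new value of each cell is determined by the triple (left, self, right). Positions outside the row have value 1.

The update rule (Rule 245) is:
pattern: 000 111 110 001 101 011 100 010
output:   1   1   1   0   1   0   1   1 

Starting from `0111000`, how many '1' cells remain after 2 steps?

step 1: 1011110
step 2: 1101111
count of 1: 6

6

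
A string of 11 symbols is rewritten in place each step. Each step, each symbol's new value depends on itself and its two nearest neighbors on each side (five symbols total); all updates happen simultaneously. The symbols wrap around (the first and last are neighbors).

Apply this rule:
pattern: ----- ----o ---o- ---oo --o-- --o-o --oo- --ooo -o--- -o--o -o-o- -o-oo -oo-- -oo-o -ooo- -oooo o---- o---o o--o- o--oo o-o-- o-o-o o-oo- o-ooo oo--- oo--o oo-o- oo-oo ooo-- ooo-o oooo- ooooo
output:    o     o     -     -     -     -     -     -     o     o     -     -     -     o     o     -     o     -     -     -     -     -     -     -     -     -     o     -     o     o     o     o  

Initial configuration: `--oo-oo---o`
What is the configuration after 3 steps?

--o---oooo-

o--o-------
-o--oooooo-
--o---oooo-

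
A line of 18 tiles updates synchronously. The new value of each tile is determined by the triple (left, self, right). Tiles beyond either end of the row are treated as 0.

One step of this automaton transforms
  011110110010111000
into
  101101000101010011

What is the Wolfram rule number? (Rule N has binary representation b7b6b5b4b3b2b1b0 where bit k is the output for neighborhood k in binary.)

163

position 2: 111 → 1  (bit 7 = 1)
position 4: 110 → 0  (bit 6 = 0)
position 5: 101 → 1  (bit 5 = 1)
position 8: 100 → 0  (bit 4 = 0)
position 1: 011 → 0  (bit 3 = 0)
position 10: 010 → 0  (bit 2 = 0)
position 0: 001 → 1  (bit 1 = 1)
position 16: 000 → 1  (bit 0 = 1)
bits b7..b0 = 10100011 = 163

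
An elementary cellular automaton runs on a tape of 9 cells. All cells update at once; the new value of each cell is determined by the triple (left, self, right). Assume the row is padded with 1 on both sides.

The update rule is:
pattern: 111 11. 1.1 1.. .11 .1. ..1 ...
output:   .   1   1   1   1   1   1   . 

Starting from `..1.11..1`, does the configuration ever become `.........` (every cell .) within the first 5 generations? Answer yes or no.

yes

111111111
.........
all cells are . at generation 2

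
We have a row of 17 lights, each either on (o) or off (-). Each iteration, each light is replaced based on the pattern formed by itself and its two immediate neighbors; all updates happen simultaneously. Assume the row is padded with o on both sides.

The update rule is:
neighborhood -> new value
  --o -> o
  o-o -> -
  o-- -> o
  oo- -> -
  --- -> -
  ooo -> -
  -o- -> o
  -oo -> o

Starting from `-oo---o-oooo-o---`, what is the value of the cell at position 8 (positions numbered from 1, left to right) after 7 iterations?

o

iteration 1: -o-o-oo-o----oo-o
iteration 2: -o-o-o--oo--oo--o
iteration 3: -o-o-oooo-ooo-ooo
iteration 4: -o-o-o----o---o--
iteration 5: -o-o-oo--ooo-oooo
iteration 6: -o-o-o-ooo---o---
iteration 7: -o-o-o-o--o-ooo-o
position 8 holds o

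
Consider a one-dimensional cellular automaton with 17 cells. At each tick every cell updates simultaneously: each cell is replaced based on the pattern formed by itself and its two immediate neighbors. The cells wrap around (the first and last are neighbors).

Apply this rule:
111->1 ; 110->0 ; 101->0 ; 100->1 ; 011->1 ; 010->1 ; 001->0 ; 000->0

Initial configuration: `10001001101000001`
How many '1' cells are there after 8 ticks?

01001101001100001
01101001101010001
01001101001011001
01101001101010101
01001101001010101
01101001101010101  (repeats tick 4; period 2)
tick 8: 01101001101010101
count of 1: 9

9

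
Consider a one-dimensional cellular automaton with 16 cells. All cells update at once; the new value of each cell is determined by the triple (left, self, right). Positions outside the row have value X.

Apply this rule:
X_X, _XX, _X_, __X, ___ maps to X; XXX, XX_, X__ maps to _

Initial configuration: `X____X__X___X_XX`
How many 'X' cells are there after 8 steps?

9

__XXXX_XX_XXXXX_
_XX___XX_XX____X
XX__XXX_XX__XXXX
___XX__XX__XX___
_XXX__XX__XX__XX
XX___XX__XX__XX_
___XXX__XX__XX_X
_XXX___XX__XX_XX
count of X: 9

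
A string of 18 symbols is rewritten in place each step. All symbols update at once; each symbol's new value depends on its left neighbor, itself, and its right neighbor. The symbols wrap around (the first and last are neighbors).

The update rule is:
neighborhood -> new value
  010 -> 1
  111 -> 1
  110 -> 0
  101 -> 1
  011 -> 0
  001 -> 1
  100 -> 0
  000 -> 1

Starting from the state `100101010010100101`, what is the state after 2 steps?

110111101011010100

001111110111101110
110111101011010100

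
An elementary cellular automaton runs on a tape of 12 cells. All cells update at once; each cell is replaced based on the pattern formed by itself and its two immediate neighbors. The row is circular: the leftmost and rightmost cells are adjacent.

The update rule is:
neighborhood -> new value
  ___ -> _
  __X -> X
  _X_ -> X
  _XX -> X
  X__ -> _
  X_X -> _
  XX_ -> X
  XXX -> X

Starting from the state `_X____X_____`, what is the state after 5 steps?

XX_XXXX_XXXX

XX___XX_____
XX__XXX____X
XX_XXXX___XX
XX_XXXX__XXX
XX_XXXX_XXXX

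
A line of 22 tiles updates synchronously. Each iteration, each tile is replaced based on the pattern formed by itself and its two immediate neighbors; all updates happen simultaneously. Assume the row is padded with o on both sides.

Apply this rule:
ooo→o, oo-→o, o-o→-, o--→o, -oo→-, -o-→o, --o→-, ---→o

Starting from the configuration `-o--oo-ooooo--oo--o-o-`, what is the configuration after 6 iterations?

ooo--oo--oo--oo-o-o-o-

-oo--o--ooooo--oo-o-o-
--oo-oo--ooooo--o-o-o-
o--o--oo--ooooo-o-o-o-
oo-oo--oo--oooo-o-o-o-
oo--oo--oo--ooo-o-o-o-
ooo--oo--oo--oo-o-o-o-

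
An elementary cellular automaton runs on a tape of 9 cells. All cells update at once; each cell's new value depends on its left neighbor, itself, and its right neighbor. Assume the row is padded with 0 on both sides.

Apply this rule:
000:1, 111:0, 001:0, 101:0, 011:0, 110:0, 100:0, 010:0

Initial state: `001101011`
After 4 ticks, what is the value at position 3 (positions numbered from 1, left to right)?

tick 1: 100000000
tick 2: 001111111
tick 3: 100000000  (repeats tick 1; period 2)
tick 4: 001111111
position 3 holds 1

1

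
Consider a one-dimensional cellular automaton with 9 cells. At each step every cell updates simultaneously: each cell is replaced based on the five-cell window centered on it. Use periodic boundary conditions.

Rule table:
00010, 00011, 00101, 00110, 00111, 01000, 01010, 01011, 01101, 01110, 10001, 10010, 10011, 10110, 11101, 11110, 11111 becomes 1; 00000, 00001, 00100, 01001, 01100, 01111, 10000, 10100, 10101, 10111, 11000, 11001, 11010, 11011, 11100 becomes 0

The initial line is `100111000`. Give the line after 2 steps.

001110011
011100110

011100110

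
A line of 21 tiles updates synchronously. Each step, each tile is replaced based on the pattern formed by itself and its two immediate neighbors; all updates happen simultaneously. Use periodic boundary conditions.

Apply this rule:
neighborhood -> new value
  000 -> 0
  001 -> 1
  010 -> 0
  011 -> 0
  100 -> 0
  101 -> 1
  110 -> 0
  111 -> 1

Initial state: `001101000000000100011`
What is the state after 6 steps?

010010000000001000100
100100000000010001000
001000000000100010001
010000000001000100010
100000000010001000100
000000000100010001001

000000000100010001001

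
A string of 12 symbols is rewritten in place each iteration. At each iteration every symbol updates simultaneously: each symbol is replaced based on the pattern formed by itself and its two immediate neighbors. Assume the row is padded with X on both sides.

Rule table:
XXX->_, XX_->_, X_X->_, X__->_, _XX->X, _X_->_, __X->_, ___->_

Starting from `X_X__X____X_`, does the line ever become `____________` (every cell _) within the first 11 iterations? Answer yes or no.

iteration 1: ____________
all cells are _ at iteration 1

yes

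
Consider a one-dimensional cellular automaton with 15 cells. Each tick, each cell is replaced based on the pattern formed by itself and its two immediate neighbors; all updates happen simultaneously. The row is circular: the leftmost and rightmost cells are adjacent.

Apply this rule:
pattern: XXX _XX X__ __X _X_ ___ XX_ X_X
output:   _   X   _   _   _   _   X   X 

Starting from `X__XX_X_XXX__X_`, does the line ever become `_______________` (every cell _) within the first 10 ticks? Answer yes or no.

tick 1: ___XXX_XX_X___X
tick 2: ___X_XXXXX_____
tick 3: ____XX___X_____
tick 4: ____XX_________
tick 5: ____XX_________  (fixed point — unchanged through tick 10)
tick 10 is ____XX_________, still not uniform _

no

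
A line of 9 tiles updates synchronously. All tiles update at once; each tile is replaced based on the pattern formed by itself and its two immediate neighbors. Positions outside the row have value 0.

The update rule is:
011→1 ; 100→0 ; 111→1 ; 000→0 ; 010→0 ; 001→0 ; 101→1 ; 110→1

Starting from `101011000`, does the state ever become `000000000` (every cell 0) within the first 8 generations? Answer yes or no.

no

generation 1: 010111000
generation 2: 001111000
generation 3: 001111000  (fixed point — unchanged through generation 8)
generation 8 is 001111000, still not uniform 0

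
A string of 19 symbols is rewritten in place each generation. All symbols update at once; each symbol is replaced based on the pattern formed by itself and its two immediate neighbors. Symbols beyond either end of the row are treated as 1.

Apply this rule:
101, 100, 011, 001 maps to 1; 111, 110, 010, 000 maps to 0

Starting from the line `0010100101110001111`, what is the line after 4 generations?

generation 1: 1101011011001011000
generation 2: 0010110110110110101
generation 3: 1101101101101101011
generation 4: 0011011011011010110

0011011011011010110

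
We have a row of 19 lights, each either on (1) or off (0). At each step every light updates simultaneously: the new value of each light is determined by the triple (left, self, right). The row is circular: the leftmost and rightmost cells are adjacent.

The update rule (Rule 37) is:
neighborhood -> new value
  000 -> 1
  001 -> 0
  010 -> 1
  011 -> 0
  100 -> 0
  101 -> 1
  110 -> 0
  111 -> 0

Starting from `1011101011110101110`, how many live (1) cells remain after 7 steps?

1100011100001110001
0001000001100000100
1101011100001110101
0011100001100001110
1000001100001100000
1011100001100001110
1100001100001100001
count of 1: 7

7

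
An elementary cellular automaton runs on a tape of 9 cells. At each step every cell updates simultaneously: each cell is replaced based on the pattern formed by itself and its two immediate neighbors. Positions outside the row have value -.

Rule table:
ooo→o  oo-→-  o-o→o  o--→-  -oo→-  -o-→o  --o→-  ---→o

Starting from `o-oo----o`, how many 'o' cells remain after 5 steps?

oo---oo-o
---o---oo
oo-o-o---
--oooo-oo
o--oo-o--
count of o: 4

4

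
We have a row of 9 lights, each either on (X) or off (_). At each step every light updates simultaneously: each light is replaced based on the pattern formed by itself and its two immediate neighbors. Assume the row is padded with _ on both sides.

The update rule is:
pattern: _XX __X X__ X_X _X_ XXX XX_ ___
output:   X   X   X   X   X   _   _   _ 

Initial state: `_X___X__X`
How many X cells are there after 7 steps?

step 1: XXX_XXXXX
step 2: X__XX____
step 3: XXXX_X___
step 4: X___XXX__
step 5: XX_XX__X_
step 6: X_XX_XXXX
step 7: XXX_XX___
count of X: 5

5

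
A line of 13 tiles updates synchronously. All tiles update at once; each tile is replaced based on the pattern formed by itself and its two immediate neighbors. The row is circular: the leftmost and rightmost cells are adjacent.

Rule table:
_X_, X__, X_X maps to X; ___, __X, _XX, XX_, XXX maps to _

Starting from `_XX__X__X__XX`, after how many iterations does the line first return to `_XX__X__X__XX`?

X__X_XX_XX___
XX_XX__X__X__
__X__X_XX_XX_
__XX_XX__X__X
X___X__X_XX_X
_X__XX_XX__X_
_XX___X__X_XX
X__X__XX_XX__
XX_XX___X__X_
__X__X__XX_XX
X_XX_XX___X__
XX__X__X__XX_
__X_XX_XX___X
X_XX__X__X__X
_X__X_XX_XX__
_XX_XX__X__X_
___X__X_XX_XX
X__XX_XX__X__
XX___X__X_XX_
__X__XX_XX__X
X_XX___X__X_X
_X__X__XX_XX_
_XX_XX___X__X
X__X__X__XX_X
_X_XX_XX___X_
_XX__X__X__XX

26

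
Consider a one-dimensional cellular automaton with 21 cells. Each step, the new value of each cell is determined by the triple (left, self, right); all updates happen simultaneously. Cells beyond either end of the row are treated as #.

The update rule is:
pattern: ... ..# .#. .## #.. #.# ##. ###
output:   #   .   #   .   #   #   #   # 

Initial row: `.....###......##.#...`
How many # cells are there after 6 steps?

####..#######..#####.
#####..#######..#####
######..#######..####
#######..#######..###
########..#######..##
#########..#######..#
count of #: 17

17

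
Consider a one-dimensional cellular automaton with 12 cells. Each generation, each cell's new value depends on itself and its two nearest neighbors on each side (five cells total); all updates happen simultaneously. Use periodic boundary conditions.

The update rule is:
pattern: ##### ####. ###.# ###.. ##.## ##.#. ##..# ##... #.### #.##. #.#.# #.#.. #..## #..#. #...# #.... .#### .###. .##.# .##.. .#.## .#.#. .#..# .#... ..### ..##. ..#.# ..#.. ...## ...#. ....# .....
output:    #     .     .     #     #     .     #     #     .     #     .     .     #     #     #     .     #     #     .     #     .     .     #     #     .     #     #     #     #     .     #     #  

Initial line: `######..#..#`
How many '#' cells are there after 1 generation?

10

####.######.
count of #: 10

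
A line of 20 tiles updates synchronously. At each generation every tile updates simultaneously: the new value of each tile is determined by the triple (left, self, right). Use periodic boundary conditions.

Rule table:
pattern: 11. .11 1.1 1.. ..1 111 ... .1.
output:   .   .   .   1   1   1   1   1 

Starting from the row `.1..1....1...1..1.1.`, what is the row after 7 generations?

111.1111111.111.111.

11111111111111111.11
1111111111111111...1
111111111111111.111.
.1111111111111...1..
1.11111111111.111111
...111111111...11111
111.1111111.111.111.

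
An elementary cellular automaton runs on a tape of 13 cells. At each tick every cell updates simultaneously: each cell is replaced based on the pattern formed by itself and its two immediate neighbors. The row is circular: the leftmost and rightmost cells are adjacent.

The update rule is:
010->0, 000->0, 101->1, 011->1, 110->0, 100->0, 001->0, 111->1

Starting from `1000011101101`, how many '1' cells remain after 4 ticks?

3

0000011011011
0000010110110
0000001101100
0000001011000
count of 1: 3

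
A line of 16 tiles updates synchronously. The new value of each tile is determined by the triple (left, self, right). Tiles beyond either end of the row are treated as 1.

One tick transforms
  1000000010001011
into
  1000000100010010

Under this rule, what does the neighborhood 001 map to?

1

At position 7 the neighborhood is 001; the next row has 1 there.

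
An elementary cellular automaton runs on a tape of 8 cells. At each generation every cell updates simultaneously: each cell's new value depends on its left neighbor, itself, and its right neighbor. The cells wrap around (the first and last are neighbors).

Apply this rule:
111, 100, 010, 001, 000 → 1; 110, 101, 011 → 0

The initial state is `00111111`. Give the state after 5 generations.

11000000

11011110
00001100
11110011
11101101
11000000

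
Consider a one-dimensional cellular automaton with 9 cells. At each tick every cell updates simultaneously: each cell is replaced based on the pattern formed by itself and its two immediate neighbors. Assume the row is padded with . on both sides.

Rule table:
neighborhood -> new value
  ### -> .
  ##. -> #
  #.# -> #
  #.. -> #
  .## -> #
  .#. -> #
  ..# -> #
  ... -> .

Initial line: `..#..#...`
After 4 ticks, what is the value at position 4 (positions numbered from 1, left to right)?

#

.######..
##....##.
###..####
#.####..#
position 4 holds #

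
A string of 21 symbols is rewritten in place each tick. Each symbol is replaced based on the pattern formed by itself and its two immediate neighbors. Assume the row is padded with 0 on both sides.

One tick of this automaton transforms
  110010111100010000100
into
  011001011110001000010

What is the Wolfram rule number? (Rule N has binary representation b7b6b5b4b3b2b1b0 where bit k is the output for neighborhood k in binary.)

position 7: 111 → 1  (bit 7 = 1)
position 1: 110 → 1  (bit 6 = 1)
position 5: 101 → 1  (bit 5 = 1)
position 2: 100 → 1  (bit 4 = 1)
position 0: 011 → 0  (bit 3 = 0)
position 4: 010 → 0  (bit 2 = 0)
position 3: 001 → 0  (bit 1 = 0)
position 11: 000 → 0  (bit 0 = 0)
bits b7..b0 = 11110000 = 240

240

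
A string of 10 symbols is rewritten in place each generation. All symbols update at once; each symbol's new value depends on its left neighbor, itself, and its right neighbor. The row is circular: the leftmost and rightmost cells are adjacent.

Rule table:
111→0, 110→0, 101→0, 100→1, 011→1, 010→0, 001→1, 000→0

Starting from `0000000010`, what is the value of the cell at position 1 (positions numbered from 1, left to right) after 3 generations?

0

0000000101
1000001000
0100010101
position 1 holds 0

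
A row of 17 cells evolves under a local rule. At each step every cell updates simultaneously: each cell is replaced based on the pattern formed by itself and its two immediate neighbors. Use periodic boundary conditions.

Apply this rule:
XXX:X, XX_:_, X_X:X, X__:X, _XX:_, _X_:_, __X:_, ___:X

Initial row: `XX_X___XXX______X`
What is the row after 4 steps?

X__X_X__X__X_X_X_

step 1: X_X_XX__X_XXXXX__
step 2: _X_X__X__X_XXX_X_
step 3: __X_X__X__X_X_X_X
step 4: X__X_X__X__X_X_X_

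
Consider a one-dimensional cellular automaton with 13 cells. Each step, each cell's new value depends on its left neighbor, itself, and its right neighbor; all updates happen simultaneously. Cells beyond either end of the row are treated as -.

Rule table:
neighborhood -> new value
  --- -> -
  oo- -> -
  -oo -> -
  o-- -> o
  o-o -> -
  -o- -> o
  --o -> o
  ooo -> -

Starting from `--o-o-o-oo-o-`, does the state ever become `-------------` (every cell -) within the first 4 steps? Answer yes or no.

step 1: -oo-o-o----oo
step 2: o---o-oo--o--
step 3: oo-oo---oooo-
step 4: -----o-o----o
step 4 is -----o-o----o, still not uniform -

no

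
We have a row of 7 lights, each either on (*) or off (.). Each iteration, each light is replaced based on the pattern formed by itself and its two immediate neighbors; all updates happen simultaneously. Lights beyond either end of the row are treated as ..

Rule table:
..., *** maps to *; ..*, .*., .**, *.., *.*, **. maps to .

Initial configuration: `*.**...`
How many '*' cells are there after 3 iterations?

.....**
****...
.**..**
count of *: 4

4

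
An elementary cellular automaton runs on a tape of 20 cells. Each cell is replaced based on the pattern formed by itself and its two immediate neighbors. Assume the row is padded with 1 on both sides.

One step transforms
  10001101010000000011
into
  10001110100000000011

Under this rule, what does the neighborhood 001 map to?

At position 3 the neighborhood is 001; the next row has 0 there.

0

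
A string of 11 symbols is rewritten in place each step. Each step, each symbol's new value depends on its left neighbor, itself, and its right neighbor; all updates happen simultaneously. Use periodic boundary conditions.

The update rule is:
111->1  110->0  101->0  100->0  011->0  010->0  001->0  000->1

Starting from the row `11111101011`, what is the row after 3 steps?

11111000001
11110011100
01100001000

01100001000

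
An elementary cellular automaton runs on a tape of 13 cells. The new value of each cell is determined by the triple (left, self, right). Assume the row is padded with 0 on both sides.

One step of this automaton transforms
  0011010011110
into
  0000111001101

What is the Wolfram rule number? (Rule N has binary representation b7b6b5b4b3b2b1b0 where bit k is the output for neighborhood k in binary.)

position 9: 111 → 1  (bit 7 = 1)
position 3: 110 → 0  (bit 6 = 0)
position 4: 101 → 1  (bit 5 = 1)
position 6: 100 → 1  (bit 4 = 1)
position 2: 011 → 0  (bit 3 = 0)
position 5: 010 → 1  (bit 2 = 1)
position 1: 001 → 0  (bit 1 = 0)
position 0: 000 → 0  (bit 0 = 0)
bits b7..b0 = 10110100 = 180

180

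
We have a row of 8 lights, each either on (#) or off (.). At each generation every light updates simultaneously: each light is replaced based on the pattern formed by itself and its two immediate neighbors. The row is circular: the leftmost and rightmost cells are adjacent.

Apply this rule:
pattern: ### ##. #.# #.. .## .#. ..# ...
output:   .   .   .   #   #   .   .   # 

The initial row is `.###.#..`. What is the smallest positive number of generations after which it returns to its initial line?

.#....##
..###.#.
#.#....#
...###.#
##.#....
#...###.
.##.#...
.#...###
..##.#..
#.#...##
...##.#.
##.#...#
....##.#
###.#...
#....##.
.###.#..

16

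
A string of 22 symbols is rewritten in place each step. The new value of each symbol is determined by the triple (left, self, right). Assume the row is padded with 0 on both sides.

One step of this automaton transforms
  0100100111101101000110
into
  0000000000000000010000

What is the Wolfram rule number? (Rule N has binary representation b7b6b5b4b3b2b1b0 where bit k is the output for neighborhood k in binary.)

1

position 8: 111 → 0  (bit 7 = 0)
position 10: 110 → 0  (bit 6 = 0)
position 11: 101 → 0  (bit 5 = 0)
position 2: 100 → 0  (bit 4 = 0)
position 7: 011 → 0  (bit 3 = 0)
position 1: 010 → 0  (bit 2 = 0)
position 0: 001 → 0  (bit 1 = 0)
position 17: 000 → 1  (bit 0 = 1)
bits b7..b0 = 00000001 = 1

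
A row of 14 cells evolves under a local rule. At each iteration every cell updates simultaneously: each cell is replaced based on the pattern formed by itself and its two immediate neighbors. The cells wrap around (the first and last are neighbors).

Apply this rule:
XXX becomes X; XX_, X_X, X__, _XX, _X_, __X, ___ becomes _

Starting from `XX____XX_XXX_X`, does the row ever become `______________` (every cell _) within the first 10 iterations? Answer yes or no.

X_________X___
______________
all cells are _ at iteration 2

yes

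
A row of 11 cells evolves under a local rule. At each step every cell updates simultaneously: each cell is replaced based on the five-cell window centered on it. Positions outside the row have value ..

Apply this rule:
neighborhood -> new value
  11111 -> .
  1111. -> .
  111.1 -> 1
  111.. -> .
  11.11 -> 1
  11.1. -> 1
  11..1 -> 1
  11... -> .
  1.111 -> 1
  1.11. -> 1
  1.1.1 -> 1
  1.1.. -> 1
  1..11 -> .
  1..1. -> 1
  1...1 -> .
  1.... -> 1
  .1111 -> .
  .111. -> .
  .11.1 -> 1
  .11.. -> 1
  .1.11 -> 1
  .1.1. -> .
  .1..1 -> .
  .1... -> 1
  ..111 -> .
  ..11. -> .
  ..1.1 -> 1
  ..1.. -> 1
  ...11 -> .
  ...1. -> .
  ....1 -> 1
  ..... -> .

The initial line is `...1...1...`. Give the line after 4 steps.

.....1.111.

.1.11..111.
.11111.....
.......1...
.....1.111.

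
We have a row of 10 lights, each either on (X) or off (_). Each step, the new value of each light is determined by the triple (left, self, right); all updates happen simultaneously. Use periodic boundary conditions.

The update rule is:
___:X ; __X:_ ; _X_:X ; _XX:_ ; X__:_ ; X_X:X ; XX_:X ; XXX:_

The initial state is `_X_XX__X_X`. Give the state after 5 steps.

XXX_X__XXX
__XXX_____
X___X_XXXX
X_X_XX____
XXXX_X_XX_

XXXX_X_XX_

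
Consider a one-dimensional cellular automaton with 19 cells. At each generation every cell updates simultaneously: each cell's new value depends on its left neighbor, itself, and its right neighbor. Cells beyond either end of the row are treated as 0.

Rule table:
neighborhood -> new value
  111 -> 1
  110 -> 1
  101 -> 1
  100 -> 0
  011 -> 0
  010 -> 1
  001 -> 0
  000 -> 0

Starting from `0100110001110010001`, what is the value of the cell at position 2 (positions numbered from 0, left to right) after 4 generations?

generation 1: 0100010000110010001
generation 2: 0100010000010010001
generation 3: 0100010000010010001  (fixed point — unchanged through generation 4)
position 2 holds 0

0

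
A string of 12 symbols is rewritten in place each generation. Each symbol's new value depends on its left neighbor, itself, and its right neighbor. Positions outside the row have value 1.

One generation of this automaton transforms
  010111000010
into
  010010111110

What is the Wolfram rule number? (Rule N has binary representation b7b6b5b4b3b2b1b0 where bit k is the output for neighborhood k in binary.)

151

position 4: 111 → 1  (bit 7 = 1)
position 5: 110 → 0  (bit 6 = 0)
position 0: 101 → 0  (bit 5 = 0)
position 6: 100 → 1  (bit 4 = 1)
position 3: 011 → 0  (bit 3 = 0)
position 1: 010 → 1  (bit 2 = 1)
position 9: 001 → 1  (bit 1 = 1)
position 7: 000 → 1  (bit 0 = 1)
bits b7..b0 = 10010111 = 151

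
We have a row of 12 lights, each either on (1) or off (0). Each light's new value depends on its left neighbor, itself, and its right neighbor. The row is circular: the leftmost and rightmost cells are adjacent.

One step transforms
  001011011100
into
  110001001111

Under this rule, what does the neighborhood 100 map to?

At position 10 the neighborhood is 100; the next row has 1 there.

1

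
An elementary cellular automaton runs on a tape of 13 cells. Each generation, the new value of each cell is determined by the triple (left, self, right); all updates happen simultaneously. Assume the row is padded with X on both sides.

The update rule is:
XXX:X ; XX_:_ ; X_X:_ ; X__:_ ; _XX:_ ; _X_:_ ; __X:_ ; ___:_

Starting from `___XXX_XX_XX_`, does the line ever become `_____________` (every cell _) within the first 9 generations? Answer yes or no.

yes

____X________
_____________
all cells are _ at generation 2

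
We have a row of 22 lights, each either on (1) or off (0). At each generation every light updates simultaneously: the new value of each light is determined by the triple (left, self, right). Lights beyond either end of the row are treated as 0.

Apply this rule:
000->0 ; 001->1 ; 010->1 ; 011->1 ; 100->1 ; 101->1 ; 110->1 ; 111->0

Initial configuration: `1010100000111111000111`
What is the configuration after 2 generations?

generation 1: 1111110001100001101101
generation 2: 1000011011110011111111

1000011011110011111111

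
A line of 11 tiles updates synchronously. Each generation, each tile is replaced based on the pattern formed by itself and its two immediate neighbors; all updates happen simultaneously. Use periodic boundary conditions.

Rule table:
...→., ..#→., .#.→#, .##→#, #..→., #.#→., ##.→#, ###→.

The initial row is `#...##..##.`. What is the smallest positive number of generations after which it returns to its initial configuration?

1

generation 1: #...##..##.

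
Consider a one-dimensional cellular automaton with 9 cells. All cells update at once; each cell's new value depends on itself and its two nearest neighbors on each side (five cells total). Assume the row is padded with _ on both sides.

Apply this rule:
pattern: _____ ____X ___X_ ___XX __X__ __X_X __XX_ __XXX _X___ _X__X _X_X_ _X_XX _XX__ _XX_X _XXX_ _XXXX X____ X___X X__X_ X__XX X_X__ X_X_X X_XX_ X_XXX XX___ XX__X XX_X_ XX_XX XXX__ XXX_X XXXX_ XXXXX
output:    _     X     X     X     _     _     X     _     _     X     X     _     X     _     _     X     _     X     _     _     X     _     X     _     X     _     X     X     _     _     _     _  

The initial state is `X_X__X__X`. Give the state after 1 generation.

_XXX__X__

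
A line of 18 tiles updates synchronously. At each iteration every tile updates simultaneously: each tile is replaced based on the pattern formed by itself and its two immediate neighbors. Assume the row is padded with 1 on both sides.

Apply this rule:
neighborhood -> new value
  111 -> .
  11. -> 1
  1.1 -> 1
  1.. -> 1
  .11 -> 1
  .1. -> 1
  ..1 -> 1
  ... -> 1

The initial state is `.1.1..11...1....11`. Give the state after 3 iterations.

11111111111111111.

11111111111111111.
................11
11111111111111111.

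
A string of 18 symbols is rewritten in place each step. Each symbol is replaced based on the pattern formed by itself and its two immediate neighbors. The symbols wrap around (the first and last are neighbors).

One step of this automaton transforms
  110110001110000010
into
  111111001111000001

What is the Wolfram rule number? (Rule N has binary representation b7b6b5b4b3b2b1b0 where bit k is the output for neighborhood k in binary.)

248

position 9: 111 → 1  (bit 7 = 1)
position 1: 110 → 1  (bit 6 = 1)
position 2: 101 → 1  (bit 5 = 1)
position 5: 100 → 1  (bit 4 = 1)
position 0: 011 → 1  (bit 3 = 1)
position 16: 010 → 0  (bit 2 = 0)
position 7: 001 → 0  (bit 1 = 0)
position 6: 000 → 0  (bit 0 = 0)
bits b7..b0 = 11111000 = 248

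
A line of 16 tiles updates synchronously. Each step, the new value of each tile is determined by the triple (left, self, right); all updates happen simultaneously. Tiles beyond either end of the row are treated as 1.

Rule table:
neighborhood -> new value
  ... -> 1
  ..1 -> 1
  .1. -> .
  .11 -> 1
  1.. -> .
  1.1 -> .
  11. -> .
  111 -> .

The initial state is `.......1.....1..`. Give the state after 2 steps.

.1......11....11

step 1: .111111..1111..1
step 2: .1......11....11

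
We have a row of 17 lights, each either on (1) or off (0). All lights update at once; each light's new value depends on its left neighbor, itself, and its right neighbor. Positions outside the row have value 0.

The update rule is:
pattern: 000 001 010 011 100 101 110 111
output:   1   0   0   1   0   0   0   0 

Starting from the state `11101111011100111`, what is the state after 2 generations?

10001000010000100
00100011000110001

00100011000110001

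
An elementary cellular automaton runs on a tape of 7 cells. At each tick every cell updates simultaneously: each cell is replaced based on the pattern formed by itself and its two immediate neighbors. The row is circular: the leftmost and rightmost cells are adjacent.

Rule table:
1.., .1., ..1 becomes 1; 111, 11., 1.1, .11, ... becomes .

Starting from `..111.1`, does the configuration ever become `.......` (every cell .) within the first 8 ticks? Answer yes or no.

11....1
..1..1.
.111111
.......
all cells are . at tick 4

yes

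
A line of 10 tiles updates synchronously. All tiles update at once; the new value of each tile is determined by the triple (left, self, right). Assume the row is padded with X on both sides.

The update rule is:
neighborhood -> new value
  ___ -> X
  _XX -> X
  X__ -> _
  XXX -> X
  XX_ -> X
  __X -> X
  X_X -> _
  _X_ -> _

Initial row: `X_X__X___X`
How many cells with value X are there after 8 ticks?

8

X___X__XXX
X_XX__XXXX
X_XX_XXXXX
X_XX_XXXXX  (fixed point — unchanged through tick 8)
count of X: 8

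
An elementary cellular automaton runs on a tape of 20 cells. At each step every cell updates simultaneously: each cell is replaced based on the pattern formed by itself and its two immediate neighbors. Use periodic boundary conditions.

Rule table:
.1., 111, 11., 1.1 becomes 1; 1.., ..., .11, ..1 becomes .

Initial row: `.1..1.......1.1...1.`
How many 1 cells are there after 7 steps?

4

.1..1.......111...1.
.1..1........11...1.
.1..1.........1...1.
.1..1.........1...1.  (fixed point — unchanged through step 7)
count of 1: 4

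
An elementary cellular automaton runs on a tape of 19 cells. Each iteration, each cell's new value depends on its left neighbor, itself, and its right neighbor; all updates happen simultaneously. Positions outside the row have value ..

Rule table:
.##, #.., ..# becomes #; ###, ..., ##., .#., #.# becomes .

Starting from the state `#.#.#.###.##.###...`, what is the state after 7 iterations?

#......#..#...#.#.#

......#...#..#..#..
.....#.#.#.##.##.#.
....#......#..#...#
...#.#....#.##.#.#.
..#...#..#..#.....#
.#.#.#.##.##.#...#.
#......#..#...#.#.#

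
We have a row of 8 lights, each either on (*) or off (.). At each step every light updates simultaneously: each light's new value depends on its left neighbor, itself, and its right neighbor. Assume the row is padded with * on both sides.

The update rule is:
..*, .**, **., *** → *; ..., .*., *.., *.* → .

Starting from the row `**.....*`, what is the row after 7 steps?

step 1: **....**
step 2: **...***
step 3: **..****
step 4: **.*****
step 5: **.*****  (fixed point — unchanged through step 7)

**.*****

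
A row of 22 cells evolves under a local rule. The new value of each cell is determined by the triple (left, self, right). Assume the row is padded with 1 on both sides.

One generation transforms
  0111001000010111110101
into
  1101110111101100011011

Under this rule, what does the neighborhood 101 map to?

1

At position 0 the neighborhood is 101; the next row has 1 there.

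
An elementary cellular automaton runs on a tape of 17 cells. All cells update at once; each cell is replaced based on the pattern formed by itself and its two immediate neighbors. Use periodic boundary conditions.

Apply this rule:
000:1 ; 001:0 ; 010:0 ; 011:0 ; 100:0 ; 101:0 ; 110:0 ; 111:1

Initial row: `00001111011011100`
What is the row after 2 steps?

11000000111100000

11100110000001001
11000000111100000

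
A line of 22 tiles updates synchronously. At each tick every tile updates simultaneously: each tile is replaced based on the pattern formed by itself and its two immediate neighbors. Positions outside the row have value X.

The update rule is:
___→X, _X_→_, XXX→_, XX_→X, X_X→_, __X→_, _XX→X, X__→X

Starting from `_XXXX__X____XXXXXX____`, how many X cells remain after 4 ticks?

9

tick 1: _X__XX__XXX_X____XXXX_
tick 2: __X_XXX_X_X__XXX_X__X_
tick 3: X___X_X____X_X_X__X___
tick 4: XXX____XXX______X__XX_
count of X: 9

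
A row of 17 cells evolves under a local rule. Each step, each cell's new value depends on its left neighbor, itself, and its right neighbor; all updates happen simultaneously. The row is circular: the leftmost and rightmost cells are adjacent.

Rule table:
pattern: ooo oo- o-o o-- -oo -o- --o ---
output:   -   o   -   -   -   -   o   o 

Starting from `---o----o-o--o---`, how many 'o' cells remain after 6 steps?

ooo--ooo----o--oo
--o-o--o-ooo--o--
oo----o----o-o--o
-o-ooo--ooo----o-
o----o-o--o-ooo--
--ooo----o----o-o
count of o: 6

6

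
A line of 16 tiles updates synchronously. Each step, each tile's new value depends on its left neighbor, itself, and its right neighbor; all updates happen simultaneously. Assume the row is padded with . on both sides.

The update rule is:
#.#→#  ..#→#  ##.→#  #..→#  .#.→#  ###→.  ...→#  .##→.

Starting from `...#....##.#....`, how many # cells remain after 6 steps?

3

########.#######
.......##......#
#######.########
......##.......#
######.#########
.....##........#
count of #: 3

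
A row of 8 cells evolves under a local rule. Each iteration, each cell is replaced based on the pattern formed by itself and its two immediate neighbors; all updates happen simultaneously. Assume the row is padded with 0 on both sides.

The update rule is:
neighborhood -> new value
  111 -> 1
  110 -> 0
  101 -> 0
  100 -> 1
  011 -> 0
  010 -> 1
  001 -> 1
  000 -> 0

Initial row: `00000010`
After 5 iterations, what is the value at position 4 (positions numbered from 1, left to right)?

iteration 1: 00000111
iteration 2: 00001010
iteration 3: 00011011
iteration 4: 00100000
iteration 5: 01110000
position 4 holds 1

1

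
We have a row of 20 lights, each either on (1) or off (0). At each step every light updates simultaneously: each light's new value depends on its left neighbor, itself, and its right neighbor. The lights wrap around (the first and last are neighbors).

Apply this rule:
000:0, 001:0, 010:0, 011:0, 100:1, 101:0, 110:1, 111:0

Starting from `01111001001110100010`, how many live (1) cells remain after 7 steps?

6

00001100100010010001
10000110010001001000
01000011001000100100
00100001100100010010
00010000110010001001
10001000011001000100
01000100001100100010
count of 1: 6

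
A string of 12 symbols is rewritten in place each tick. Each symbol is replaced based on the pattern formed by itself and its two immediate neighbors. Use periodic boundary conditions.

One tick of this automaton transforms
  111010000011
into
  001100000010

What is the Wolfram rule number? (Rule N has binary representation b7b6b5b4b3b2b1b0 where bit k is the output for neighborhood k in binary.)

104

position 0: 111 → 0  (bit 7 = 0)
position 2: 110 → 1  (bit 6 = 1)
position 3: 101 → 1  (bit 5 = 1)
position 5: 100 → 0  (bit 4 = 0)
position 10: 011 → 1  (bit 3 = 1)
position 4: 010 → 0  (bit 2 = 0)
position 9: 001 → 0  (bit 1 = 0)
position 6: 000 → 0  (bit 0 = 0)
bits b7..b0 = 01101000 = 104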